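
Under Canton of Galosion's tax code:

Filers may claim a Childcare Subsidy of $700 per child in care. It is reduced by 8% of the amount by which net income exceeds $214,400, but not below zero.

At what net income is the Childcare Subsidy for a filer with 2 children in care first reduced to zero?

Full credit = 2 × $700 = $1,400.
The credit falls by 8% of each dollar above $214,400, so it reaches zero when the excess is $1,400 / 8% = $17,500: income = $214,400 + $17,500 = $231,900.

$231,900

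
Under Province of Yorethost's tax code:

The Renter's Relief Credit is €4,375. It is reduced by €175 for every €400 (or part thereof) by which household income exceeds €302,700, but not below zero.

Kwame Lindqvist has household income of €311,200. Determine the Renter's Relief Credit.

€525

Renter's Relief Credit: income exceeds €302,700 by €8,500, which is 22 full-or-partial €400 increments; reduction = 22 × €175 = €3,850, leaving €525.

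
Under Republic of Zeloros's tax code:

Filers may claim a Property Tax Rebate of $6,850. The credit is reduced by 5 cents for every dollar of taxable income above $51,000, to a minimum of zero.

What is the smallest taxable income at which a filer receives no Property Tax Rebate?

The credit falls by 5% of each dollar above $51,000, so it reaches zero when the excess is $6,850 / 5% = $137,000: income = $51,000 + $137,000 = $188,000.

$188,000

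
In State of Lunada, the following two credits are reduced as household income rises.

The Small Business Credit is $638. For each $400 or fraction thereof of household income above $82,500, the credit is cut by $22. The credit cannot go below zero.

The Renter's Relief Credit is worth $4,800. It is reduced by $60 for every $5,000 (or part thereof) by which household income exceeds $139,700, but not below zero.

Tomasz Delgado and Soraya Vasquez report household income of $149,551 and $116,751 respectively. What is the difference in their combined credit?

$120

Tomasz ($149,551): Small Business Credit: income exceeds $82,500 by $67,051 → 168 increments × $22 = $3,696 ≥ base, so the credit is $0. Renter's Relief Credit: income exceeds $139,700 by $9,851, which is 2 full-or-partial $5,000 increments; reduction = 2 × $60 = $120, leaving $4,680. total $0 + $4,680 = $4,680
Soraya ($116,751): Small Business Credit: income exceeds $82,500 by $34,251 → 86 increments × $22 = $1,892 ≥ base, so the credit is $0. Renter's Relief Credit: $116,751 is at or below the $139,700 threshold, so the full $4,800 applies. total $0 + $4,800 = $4,800
Difference: |$4,680 − $4,800| = $120.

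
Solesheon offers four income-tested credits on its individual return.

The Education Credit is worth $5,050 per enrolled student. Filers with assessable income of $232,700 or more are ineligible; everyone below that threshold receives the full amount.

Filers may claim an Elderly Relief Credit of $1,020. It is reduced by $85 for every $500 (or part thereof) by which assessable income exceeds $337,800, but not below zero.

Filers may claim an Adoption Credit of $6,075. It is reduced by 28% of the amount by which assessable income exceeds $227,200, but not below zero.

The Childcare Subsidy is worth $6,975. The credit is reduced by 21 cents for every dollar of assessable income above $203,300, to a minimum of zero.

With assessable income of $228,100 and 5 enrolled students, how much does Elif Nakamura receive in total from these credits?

$33,860

Education Credit: base = 5 × $5,050 = $25,250. $228,100 is below the $232,700 cutoff, so the full $25,250 applies.
Elderly Relief Credit: $228,100 is at or below the $337,800 threshold, so the full $1,020 applies.
Adoption Credit: 28% of the $900 excess over $227,200 is $252; credit = $6,075 − $252 = $5,823.
Childcare Subsidy: 21% of the $24,800 excess over $203,300 is $5,208; credit = $6,975 − $5,208 = $1,767.
Total: $25,250 + $1,020 + $5,823 + $1,767 = $33,860.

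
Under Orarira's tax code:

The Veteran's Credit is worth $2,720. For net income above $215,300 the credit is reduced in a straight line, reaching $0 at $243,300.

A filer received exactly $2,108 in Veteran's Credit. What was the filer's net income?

$2,108 is 2,108/2,720 of the full $2,720, so 612/2,720 of the $28,000 range has been used: income = $215,300 + $28,000 × 612/2,720 = $221,600.

$221,600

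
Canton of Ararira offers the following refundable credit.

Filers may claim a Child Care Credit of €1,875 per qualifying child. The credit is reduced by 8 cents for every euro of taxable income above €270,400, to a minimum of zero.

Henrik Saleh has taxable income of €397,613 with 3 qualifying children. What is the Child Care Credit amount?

Child Care Credit: base = 3 × €1,875 = €5,625. 8% of the €127,213 excess over €270,400 is €10,177.04 ≥ base, so the credit is €0.

€0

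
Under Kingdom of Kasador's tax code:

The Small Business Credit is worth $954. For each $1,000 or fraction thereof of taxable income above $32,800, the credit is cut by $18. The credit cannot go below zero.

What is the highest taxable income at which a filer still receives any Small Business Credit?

$84,800

After 52 increments the reduction is 52 × $18 = $936, leaving $18; one more increment wipes it out. Increment 52 ends at excess 52 × $1,000 = $52,000, so the highest qualifying income is $32,800 + $52,000 = $84,800.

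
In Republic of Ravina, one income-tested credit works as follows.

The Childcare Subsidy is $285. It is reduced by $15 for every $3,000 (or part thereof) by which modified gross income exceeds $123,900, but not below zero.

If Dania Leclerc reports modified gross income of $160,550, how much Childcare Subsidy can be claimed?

$90

Childcare Subsidy: income exceeds $123,900 by $36,650, which is 13 full-or-partial $3,000 increments; reduction = 13 × $15 = $195, leaving $90.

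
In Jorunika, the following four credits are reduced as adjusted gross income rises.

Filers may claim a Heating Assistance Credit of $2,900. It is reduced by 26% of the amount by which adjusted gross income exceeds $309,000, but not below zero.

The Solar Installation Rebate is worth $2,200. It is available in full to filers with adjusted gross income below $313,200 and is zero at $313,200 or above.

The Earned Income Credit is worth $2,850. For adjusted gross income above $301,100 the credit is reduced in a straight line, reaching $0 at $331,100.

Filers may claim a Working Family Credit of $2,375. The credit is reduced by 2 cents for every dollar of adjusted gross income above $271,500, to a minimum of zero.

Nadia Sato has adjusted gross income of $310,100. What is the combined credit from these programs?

$8,412

Heating Assistance Credit: 26% of the $1,100 excess over $309,000 is $286; credit = $2,900 − $286 = $2,614.
Solar Installation Rebate: $310,100 is below the $313,200 cutoff, so the full $2,200 applies.
Earned Income Credit: $310,100 is $9,000 into a $30,000 phase-out range, leaving 21,000/30,000 of the credit: $2,850 × 21,000/30,000 = $1,995.
Working Family Credit: 2% of the $38,600 excess over $271,500 is $772; credit = $2,375 − $772 = $1,603.
Total: $2,614 + $2,200 + $1,995 + $1,603 = $8,412.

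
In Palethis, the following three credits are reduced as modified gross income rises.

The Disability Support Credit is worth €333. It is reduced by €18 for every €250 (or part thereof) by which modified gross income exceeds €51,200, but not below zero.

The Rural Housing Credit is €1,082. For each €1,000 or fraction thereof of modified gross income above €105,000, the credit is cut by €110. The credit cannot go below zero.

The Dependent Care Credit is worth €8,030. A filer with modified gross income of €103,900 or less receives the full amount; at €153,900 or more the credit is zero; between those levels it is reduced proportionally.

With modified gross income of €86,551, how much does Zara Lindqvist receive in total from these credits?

Disability Support Credit: income exceeds €51,200 by €35,351 → 142 increments × €18 = €2,556 ≥ base, so the credit is €0.
Rural Housing Credit: €86,551 is at or below the €105,000 threshold, so the full €1,082 applies.
Dependent Care Credit: €86,551 is at or below the €103,900 threshold, so the full €8,030 applies.
Total: €0 + €1,082 + €8,030 = €9,112.

€9,112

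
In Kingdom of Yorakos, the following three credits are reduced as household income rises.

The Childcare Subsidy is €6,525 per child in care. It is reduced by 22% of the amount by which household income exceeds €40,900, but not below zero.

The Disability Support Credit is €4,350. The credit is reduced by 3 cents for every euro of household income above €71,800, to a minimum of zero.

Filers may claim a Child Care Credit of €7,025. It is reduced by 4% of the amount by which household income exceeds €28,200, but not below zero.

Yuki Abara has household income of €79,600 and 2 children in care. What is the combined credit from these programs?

€13,621

Childcare Subsidy: base = 2 × €6,525 = €13,050. 22% of the €38,700 excess over €40,900 is €8,514; credit = €13,050 − €8,514 = €4,536.
Disability Support Credit: 3% of the €7,800 excess over €71,800 is €234; credit = €4,350 − €234 = €4,116.
Child Care Credit: 4% of the €51,400 excess over €28,200 is €2,056; credit = €7,025 − €2,056 = €4,969.
Total: €4,536 + €4,116 + €4,969 = €13,621.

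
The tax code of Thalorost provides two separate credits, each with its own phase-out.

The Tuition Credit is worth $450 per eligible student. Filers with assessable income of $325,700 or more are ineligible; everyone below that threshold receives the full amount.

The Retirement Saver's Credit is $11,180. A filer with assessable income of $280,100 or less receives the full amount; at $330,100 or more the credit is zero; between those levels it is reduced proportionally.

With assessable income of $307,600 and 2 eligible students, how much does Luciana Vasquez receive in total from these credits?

$5,931

Tuition Credit: base = 2 × $450 = $900. $307,600 is below the $325,700 cutoff, so the full $900 applies.
Retirement Saver's Credit: $307,600 is $27,500 into a $50,000 phase-out range, leaving 22,500/50,000 of the credit: $11,180 × 22,500/50,000 = $5,031.
Total: $900 + $5,031 = $5,931.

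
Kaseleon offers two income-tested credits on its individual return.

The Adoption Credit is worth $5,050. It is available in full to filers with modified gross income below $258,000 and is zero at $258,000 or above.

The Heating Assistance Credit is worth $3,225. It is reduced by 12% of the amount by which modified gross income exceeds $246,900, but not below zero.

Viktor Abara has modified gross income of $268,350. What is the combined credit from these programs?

Adoption Credit: $268,350 meets or exceeds the $258,000 cutoff, so the credit is $0.
Heating Assistance Credit: 12% of the $21,450 excess over $246,900 is $2,574; credit = $3,225 − $2,574 = $651.
Total: $0 + $651 = $651.

$651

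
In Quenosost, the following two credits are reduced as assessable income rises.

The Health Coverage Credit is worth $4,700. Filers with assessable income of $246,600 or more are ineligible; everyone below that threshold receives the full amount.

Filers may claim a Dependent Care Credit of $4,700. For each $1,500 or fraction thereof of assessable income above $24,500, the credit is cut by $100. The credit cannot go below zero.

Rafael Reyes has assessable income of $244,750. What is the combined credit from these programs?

$4,700

Health Coverage Credit: $244,750 is below the $246,600 cutoff, so the full $4,700 applies.
Dependent Care Credit: income exceeds $24,500 by $220,250 → 147 increments × $100 = $14,700 ≥ base, so the credit is $0.
Total: $4,700 + $0 = $4,700.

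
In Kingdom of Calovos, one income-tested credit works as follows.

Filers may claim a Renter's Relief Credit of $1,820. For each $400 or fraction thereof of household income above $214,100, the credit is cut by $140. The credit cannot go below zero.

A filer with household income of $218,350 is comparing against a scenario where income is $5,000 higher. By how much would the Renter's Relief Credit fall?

At $218,350 — income exceeds $214,100 by $4,250, which is 11 full-or-partial $400 increments; reduction = 11 × $140 = $1,540, leaving $280.
At $223,350 — income exceeds $214,100 by $9,250 → 24 increments × $140 = $3,360 ≥ base, so the credit is $0.
Lost: $280 − $0 = $280.

$280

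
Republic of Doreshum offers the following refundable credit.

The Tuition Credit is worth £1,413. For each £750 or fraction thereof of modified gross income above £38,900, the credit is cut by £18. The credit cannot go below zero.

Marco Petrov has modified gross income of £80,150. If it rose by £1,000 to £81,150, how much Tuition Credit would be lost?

At £80,150 — income exceeds £38,900 by £41,250, which is 55 full-or-partial £750 increments; reduction = 55 × £18 = £990, leaving £423.
At £81,150 — income exceeds £38,900 by £42,250, which is 57 full-or-partial £750 increments; reduction = 57 × £18 = £1,026, leaving £387.
Lost: £423 − £387 = £36.

£36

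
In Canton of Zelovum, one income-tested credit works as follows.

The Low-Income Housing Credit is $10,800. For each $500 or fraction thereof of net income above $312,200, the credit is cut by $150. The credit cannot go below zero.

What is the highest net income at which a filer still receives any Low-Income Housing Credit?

$347,700

After 71 increments the reduction is 71 × $150 = $10,650, leaving $150; one more increment wipes it out. Increment 71 ends at excess 71 × $500 = $35,500, so the highest qualifying income is $312,200 + $35,500 = $347,700.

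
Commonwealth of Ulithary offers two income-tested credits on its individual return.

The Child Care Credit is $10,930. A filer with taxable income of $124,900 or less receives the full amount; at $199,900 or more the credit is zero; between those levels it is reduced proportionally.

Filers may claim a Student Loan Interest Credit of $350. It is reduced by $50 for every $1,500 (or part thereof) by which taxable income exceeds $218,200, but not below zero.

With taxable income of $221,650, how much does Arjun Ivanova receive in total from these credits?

$200

Child Care Credit: $221,650 is at or above $199,900, so the credit is $0.
Student Loan Interest Credit: income exceeds $218,200 by $3,450, which is 3 full-or-partial $1,500 increments; reduction = 3 × $50 = $150, leaving $200.
Total: $0 + $200 = $200.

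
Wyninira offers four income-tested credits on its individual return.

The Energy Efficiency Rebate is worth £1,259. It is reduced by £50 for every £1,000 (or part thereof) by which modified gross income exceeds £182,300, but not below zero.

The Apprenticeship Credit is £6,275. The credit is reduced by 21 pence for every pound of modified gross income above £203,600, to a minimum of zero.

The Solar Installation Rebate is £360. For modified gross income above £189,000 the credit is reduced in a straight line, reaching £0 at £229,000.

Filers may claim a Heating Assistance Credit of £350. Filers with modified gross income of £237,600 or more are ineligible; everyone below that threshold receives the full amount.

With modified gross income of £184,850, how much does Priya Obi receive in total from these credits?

Energy Efficiency Rebate: income exceeds £182,300 by £2,550, which is 3 full-or-partial £1,000 increments; reduction = 3 × £50 = £150, leaving £1,109.
Apprenticeship Credit: £184,850 is at or below the £203,600 threshold, so the full £6,275 applies.
Solar Installation Rebate: £184,850 is at or below the £189,000 threshold, so the full £360 applies.
Heating Assistance Credit: £184,850 is below the £237,600 cutoff, so the full £350 applies.
Total: £1,109 + £6,275 + £360 + £350 = £8,094.

£8,094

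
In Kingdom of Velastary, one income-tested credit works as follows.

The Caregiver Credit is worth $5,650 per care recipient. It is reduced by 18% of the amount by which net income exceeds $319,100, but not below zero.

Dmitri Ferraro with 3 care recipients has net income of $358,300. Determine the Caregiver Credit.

Caregiver Credit: base = 3 × $5,650 = $16,950. 18% of the $39,200 excess over $319,100 is $7,056; credit = $16,950 − $7,056 = $9,894.

$9,894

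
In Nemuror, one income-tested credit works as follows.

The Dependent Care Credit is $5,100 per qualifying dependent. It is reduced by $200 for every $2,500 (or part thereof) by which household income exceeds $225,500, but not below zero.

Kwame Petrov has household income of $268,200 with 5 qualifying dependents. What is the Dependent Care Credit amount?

Dependent Care Credit: base = 5 × $5,100 = $25,500. income exceeds $225,500 by $42,700, which is 18 full-or-partial $2,500 increments; reduction = 18 × $200 = $3,600, leaving $21,900.

$21,900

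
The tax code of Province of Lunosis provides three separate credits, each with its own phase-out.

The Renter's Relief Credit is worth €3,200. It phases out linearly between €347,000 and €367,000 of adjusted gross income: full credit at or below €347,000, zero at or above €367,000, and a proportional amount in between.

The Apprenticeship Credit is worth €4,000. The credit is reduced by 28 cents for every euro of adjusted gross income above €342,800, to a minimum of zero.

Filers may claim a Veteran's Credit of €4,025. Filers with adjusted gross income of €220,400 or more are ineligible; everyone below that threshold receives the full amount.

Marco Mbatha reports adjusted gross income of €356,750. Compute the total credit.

€1,734

Renter's Relief Credit: €356,750 is €9,750 into a €20,000 phase-out range, leaving 10,250/20,000 of the credit: €3,200 × 10,250/20,000 = €1,640.
Apprenticeship Credit: 28% of the €13,950 excess over €342,800 is €3,906; credit = €4,000 − €3,906 = €94.
Veteran's Credit: €356,750 meets or exceeds the €220,400 cutoff, so the credit is €0.
Total: €1,640 + €94 + €0 = €1,734.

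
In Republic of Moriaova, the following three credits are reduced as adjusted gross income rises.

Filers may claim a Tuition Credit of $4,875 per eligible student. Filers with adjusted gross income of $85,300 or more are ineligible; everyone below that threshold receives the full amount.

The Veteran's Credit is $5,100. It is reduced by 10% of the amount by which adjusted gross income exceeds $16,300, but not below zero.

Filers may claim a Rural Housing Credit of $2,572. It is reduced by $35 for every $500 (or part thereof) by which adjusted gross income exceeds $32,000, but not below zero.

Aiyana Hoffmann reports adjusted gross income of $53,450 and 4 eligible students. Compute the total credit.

$21,952

Tuition Credit: base = 4 × $4,875 = $19,500. $53,450 is below the $85,300 cutoff, so the full $19,500 applies.
Veteran's Credit: 10% of the $37,150 excess over $16,300 is $3,715; credit = $5,100 − $3,715 = $1,385.
Rural Housing Credit: income exceeds $32,000 by $21,450, which is 43 full-or-partial $500 increments; reduction = 43 × $35 = $1,505, leaving $1,067.
Total: $19,500 + $1,385 + $1,067 = $21,952.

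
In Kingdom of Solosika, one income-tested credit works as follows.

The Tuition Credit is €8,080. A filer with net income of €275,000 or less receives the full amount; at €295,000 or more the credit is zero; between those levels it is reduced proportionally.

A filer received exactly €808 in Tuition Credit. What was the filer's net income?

€808 is 808/8,080 of the full €8,080, so 7,272/8,080 of the €20,000 range has been used: income = €275,000 + €20,000 × 7,272/8,080 = €293,000.

€293,000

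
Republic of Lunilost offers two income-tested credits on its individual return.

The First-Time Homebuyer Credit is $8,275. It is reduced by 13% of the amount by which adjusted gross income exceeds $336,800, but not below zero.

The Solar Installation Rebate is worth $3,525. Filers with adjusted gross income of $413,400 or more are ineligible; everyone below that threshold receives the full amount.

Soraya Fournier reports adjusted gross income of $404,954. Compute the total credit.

$3,525

First-Time Homebuyer Credit: 13% of the $68,154 excess over $336,800 is $8,860.02 ≥ base, so the credit is $0.
Solar Installation Rebate: $404,954 is below the $413,400 cutoff, so the full $3,525 applies.
Total: $0 + $3,525 = $3,525.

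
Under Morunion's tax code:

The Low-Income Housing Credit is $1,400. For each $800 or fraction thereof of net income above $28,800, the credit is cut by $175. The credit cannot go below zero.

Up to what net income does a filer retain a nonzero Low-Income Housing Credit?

$34,400

After 7 increments the reduction is 7 × $175 = $1,225, leaving $175; one more increment wipes it out. Increment 7 ends at excess 7 × $800 = $5,600, so the highest qualifying income is $28,800 + $5,600 = $34,400.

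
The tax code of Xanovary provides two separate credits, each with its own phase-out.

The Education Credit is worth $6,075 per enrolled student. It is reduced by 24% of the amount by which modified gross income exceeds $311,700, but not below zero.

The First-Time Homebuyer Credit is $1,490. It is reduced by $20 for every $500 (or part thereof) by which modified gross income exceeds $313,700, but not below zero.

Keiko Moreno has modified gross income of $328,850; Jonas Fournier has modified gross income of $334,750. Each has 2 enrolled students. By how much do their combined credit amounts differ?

Keiko ($328,850): Education Credit: base = 2 × $6,075 = $12,150. 24% of the $17,150 excess over $311,700 is $4,116; credit = $12,150 − $4,116 = $8,034. First-Time Homebuyer Credit: income exceeds $313,700 by $15,150, which is 31 full-or-partial $500 increments; reduction = 31 × $20 = $620, leaving $870. total $8,034 + $870 = $8,904
Jonas ($334,750): Education Credit: base = 2 × $6,075 = $12,150. 24% of the $23,050 excess over $311,700 is $5,532; credit = $12,150 − $5,532 = $6,618. First-Time Homebuyer Credit: income exceeds $313,700 by $21,050, which is 43 full-or-partial $500 increments; reduction = 43 × $20 = $860, leaving $630. total $6,618 + $630 = $7,248
Difference: |$8,904 − $7,248| = $1,656.

$1,656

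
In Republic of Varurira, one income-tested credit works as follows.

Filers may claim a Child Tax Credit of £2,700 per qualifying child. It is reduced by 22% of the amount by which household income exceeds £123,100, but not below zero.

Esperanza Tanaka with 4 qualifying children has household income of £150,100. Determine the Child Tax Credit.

£4,860

Child Tax Credit: base = 4 × £2,700 = £10,800. 22% of the £27,000 excess over £123,100 is £5,940; credit = £10,800 − £5,940 = £4,860.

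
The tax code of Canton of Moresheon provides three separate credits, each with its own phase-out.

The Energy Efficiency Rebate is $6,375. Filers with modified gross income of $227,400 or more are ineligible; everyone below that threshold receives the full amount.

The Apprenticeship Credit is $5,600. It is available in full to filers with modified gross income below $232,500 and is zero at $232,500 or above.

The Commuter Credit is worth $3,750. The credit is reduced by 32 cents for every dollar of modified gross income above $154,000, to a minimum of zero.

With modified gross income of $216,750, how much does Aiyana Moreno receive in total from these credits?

$11,975

Energy Efficiency Rebate: $216,750 is below the $227,400 cutoff, so the full $6,375 applies.
Apprenticeship Credit: $216,750 is below the $232,500 cutoff, so the full $5,600 applies.
Commuter Credit: 32% of the $62,750 excess over $154,000 is $20,080 ≥ base, so the credit is $0.
Total: $6,375 + $5,600 + $0 = $11,975.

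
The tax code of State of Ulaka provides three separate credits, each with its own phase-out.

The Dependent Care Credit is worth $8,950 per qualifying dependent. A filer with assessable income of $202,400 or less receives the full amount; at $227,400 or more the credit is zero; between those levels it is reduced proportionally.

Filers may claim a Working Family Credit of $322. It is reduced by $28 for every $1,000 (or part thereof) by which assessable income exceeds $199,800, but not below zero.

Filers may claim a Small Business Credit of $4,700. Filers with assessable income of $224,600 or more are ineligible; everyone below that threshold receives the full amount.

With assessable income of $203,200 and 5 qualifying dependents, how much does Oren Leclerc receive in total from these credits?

Dependent Care Credit: base = 5 × $8,950 = $44,750. $203,200 is $800 into a $25,000 phase-out range, leaving 24,200/25,000 of the credit: $44,750 × 24,200/25,000 = $43,318.
Working Family Credit: income exceeds $199,800 by $3,400, which is 4 full-or-partial $1,000 increments; reduction = 4 × $28 = $112, leaving $210.
Small Business Credit: $203,200 is below the $224,600 cutoff, so the full $4,700 applies.
Total: $43,318 + $210 + $4,700 = $48,228.

$48,228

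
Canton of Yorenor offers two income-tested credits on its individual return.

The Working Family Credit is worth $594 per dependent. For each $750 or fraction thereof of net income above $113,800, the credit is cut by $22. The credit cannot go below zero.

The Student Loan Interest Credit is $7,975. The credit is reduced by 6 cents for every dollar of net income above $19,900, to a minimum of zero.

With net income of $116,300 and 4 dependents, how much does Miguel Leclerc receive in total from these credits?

$4,479

Working Family Credit: base = 4 × $594 = $2,376. income exceeds $113,800 by $2,500, which is 4 full-or-partial $750 increments; reduction = 4 × $22 = $88, leaving $2,288.
Student Loan Interest Credit: 6% of the $96,400 excess over $19,900 is $5,784; credit = $7,975 − $5,784 = $2,191.
Total: $2,288 + $2,191 = $4,479.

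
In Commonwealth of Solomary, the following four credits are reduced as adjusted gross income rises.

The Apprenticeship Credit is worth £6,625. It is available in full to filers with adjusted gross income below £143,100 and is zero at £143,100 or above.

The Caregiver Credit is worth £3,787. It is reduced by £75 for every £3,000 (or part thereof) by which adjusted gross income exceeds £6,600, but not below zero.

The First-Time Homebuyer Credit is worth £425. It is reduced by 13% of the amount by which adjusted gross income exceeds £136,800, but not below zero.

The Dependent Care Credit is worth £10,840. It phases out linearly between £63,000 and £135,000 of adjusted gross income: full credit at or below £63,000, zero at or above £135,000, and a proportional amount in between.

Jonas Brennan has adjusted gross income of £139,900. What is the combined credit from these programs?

Apprenticeship Credit: £139,900 is below the £143,100 cutoff, so the full £6,625 applies.
Caregiver Credit: income exceeds £6,600 by £133,300, which is 45 full-or-partial £3,000 increments; reduction = 45 × £75 = £3,375, leaving £412.
First-Time Homebuyer Credit: 13% of the £3,100 excess over £136,800 is £403; credit = £425 − £403 = £22.
Dependent Care Credit: £139,900 is at or above £135,000, so the credit is £0.
Total: £6,625 + £412 + £22 + £0 = £7,059.

£7,059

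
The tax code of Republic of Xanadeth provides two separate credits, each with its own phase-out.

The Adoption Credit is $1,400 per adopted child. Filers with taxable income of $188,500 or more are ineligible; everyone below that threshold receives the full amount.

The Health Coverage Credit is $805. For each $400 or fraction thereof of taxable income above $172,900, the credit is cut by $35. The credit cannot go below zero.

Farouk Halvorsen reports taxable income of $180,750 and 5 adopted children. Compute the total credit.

Adoption Credit: base = 5 × $1,400 = $7,000. $180,750 is below the $188,500 cutoff, so the full $7,000 applies.
Health Coverage Credit: income exceeds $172,900 by $7,850, which is 20 full-or-partial $400 increments; reduction = 20 × $35 = $700, leaving $105.
Total: $7,000 + $105 = $7,105.

$7,105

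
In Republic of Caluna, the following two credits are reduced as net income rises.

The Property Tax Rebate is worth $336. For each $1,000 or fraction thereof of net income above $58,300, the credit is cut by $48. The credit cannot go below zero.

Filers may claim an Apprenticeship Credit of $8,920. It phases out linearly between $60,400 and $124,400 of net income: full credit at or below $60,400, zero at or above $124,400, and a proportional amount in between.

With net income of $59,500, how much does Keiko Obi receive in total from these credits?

Property Tax Rebate: income exceeds $58,300 by $1,200, which is 2 full-or-partial $1,000 increments; reduction = 2 × $48 = $96, leaving $240.
Apprenticeship Credit: $59,500 is at or below the $60,400 threshold, so the full $8,920 applies.
Total: $240 + $8,920 = $9,160.

$9,160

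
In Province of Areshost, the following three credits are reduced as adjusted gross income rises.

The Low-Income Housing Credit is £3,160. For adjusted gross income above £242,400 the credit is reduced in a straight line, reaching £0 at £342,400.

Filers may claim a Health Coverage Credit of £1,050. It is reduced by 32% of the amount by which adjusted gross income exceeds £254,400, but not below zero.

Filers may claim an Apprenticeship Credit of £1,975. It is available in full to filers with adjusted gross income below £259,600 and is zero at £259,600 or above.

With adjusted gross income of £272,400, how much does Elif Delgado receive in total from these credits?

£2,212

Low-Income Housing Credit: £272,400 is £30,000 into a £100,000 phase-out range, leaving 70,000/100,000 of the credit: £3,160 × 70,000/100,000 = £2,212.
Health Coverage Credit: 32% of the £18,000 excess over £254,400 is £5,760 ≥ base, so the credit is £0.
Apprenticeship Credit: £272,400 meets or exceeds the £259,600 cutoff, so the credit is £0.
Total: £2,212 + £0 + £0 = £2,212.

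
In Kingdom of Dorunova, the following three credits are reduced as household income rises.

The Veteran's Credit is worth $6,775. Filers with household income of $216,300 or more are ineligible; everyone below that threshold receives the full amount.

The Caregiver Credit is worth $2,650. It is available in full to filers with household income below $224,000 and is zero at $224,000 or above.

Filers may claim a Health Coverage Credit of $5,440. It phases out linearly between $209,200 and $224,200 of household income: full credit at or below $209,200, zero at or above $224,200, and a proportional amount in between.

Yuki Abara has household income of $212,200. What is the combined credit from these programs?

$13,777

Veteran's Credit: $212,200 is below the $216,300 cutoff, so the full $6,775 applies.
Caregiver Credit: $212,200 is below the $224,000 cutoff, so the full $2,650 applies.
Health Coverage Credit: $212,200 is $3,000 into a $15,000 phase-out range, leaving 12,000/15,000 of the credit: $5,440 × 12,000/15,000 = $4,352.
Total: $6,775 + $2,650 + $4,352 = $13,777.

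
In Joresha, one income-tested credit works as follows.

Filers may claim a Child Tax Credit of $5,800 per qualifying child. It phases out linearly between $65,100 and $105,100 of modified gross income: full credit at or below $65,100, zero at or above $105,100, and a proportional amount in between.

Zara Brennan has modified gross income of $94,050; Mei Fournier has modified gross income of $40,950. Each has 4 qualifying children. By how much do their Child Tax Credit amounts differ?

$16,791

Zara ($94,050): Child Tax Credit: base = 4 × $5,800 = $23,200. $94,050 is $28,950 into a $40,000 phase-out range, leaving 11,050/40,000 of the credit: $23,200 × 11,050/40,000 = $6,409.
Mei ($40,950): Child Tax Credit: base = 4 × $5,800 = $23,200. $40,950 is at or below the $65,100 threshold, so the full $23,200 applies.
Difference: |$6,409 − $23,200| = $16,791.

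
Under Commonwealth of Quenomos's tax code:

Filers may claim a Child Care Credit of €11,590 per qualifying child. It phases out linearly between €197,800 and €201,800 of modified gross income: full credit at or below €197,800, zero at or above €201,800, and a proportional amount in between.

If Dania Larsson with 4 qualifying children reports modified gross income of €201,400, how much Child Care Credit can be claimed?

Child Care Credit: base = 4 × €11,590 = €46,360. €201,400 is €3,600 into a €4,000 phase-out range, leaving 400/4,000 of the credit: €46,360 × 400/4,000 = €4,636.

€4,636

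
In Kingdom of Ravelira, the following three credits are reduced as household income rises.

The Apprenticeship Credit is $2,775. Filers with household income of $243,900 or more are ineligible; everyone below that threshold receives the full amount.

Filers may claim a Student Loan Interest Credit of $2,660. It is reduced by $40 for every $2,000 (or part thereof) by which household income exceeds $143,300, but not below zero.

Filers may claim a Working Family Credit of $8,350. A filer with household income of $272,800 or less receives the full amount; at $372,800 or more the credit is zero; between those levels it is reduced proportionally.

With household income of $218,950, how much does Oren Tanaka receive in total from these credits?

Apprenticeship Credit: $218,950 is below the $243,900 cutoff, so the full $2,775 applies.
Student Loan Interest Credit: income exceeds $143,300 by $75,650, which is 38 full-or-partial $2,000 increments; reduction = 38 × $40 = $1,520, leaving $1,140.
Working Family Credit: $218,950 is at or below the $272,800 threshold, so the full $8,350 applies.
Total: $2,775 + $1,140 + $8,350 = $12,265.

$12,265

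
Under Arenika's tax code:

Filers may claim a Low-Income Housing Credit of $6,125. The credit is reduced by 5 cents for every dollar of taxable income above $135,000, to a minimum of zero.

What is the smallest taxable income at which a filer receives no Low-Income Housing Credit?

The credit falls by 5% of each dollar above $135,000, so it reaches zero when the excess is $6,125 / 5% = $122,500: income = $135,000 + $122,500 = $257,500.

$257,500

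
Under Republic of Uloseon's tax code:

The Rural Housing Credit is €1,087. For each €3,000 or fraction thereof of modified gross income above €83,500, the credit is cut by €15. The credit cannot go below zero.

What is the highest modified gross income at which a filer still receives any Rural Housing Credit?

After 72 increments the reduction is 72 × €15 = €1,080, leaving €7; one more increment wipes it out. Increment 72 ends at excess 72 × €3,000 = €216,000, so the highest qualifying income is €83,500 + €216,000 = €299,500.

€299,500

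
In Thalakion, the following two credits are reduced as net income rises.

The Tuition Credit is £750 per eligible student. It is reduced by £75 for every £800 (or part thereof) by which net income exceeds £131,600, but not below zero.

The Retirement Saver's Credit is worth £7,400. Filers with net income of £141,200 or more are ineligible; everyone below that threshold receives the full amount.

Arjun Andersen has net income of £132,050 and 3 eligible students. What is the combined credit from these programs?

£9,575

Tuition Credit: base = 3 × £750 = £2,250. income exceeds £131,600 by £450, which is 1 full-or-partial £800 increment; reduction = 1 × £75 = £75, leaving £2,175.
Retirement Saver's Credit: £132,050 is below the £141,200 cutoff, so the full £7,400 applies.
Total: £2,175 + £7,400 = £9,575.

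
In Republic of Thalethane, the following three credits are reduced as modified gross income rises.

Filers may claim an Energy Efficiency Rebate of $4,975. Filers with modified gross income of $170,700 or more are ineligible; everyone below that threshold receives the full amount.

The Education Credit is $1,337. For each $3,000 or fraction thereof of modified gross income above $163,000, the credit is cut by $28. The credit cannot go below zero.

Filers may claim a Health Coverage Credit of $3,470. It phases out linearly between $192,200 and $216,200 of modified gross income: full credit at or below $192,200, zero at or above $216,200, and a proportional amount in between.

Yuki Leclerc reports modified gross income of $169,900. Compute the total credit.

$9,698

Energy Efficiency Rebate: $169,900 is below the $170,700 cutoff, so the full $4,975 applies.
Education Credit: income exceeds $163,000 by $6,900, which is 3 full-or-partial $3,000 increments; reduction = 3 × $28 = $84, leaving $1,253.
Health Coverage Credit: $169,900 is at or below the $192,200 threshold, so the full $3,470 applies.
Total: $4,975 + $1,253 + $3,470 = $9,698.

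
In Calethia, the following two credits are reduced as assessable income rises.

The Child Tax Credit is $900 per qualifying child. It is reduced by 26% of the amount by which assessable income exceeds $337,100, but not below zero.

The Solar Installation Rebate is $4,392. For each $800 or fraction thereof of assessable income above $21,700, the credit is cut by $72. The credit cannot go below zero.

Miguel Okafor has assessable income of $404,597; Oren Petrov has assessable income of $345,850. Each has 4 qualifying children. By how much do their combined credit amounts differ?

$1,325

Miguel ($404,597): Child Tax Credit: base = 4 × $900 = $3,600. 26% of the $67,497 excess over $337,100 is $17,549.22 ≥ base, so the credit is $0. Solar Installation Rebate: income exceeds $21,700 by $382,897 → 479 increments × $72 = $34,488 ≥ base, so the credit is $0. total $0 + $0 = $0
Oren ($345,850): Child Tax Credit: base = 4 × $900 = $3,600. 26% of the $8,750 excess over $337,100 is $2,275; credit = $3,600 − $2,275 = $1,325. Solar Installation Rebate: income exceeds $21,700 by $324,150 → 406 increments × $72 = $29,232 ≥ base, so the credit is $0. total $1,325 + $0 = $1,325
Difference: |$0 − $1,325| = $1,325.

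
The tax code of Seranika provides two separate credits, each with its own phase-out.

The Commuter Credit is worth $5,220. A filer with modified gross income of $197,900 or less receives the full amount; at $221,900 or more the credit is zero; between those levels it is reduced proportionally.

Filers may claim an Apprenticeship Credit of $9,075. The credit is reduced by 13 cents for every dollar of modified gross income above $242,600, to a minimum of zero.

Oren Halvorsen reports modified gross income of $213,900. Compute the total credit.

Commuter Credit: $213,900 is $16,000 into a $24,000 phase-out range, leaving 8,000/24,000 of the credit: $5,220 × 8,000/24,000 = $1,740.
Apprenticeship Credit: $213,900 is at or below the $242,600 threshold, so the full $9,075 applies.
Total: $1,740 + $9,075 = $10,815.

$10,815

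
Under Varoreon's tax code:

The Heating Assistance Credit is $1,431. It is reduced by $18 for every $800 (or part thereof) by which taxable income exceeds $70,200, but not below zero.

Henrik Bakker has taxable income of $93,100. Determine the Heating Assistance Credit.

$909

Heating Assistance Credit: income exceeds $70,200 by $22,900, which is 29 full-or-partial $800 increments; reduction = 29 × $18 = $522, leaving $909.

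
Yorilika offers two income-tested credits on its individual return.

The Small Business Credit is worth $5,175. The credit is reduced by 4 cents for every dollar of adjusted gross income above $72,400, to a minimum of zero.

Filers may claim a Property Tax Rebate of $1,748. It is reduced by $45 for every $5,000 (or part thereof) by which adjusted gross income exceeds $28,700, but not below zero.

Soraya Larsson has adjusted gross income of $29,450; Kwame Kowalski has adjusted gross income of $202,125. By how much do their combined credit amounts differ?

$6,705

Soraya ($29,450): Small Business Credit: $29,450 is at or below the $72,400 threshold, so the full $5,175 applies. Property Tax Rebate: income exceeds $28,700 by $750, which is 1 full-or-partial $5,000 increment; reduction = 1 × $45 = $45, leaving $1,703. total $5,175 + $1,703 = $6,878
Kwame ($202,125): Small Business Credit: 4% of the $129,725 excess over $72,400 is $5,189 ≥ base, so the credit is $0. Property Tax Rebate: income exceeds $28,700 by $173,425, which is 35 full-or-partial $5,000 increments; reduction = 35 × $45 = $1,575, leaving $173. total $0 + $173 = $173
Difference: |$6,878 − $173| = $6,705.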